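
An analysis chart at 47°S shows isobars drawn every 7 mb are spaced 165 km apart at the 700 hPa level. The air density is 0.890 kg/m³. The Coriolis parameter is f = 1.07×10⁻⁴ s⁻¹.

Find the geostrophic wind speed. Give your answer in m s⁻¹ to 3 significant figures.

44.5 m s⁻¹

Pressure gradient: |∂P/∂n| = 700 Pa / 165000 m = 4.24×10⁻³ Pa/m
Geostrophic balance (pressure-gradient force = Coriolis force):
V_g = (1/(fρ)) |∂P/∂n| = 4.24×10⁻³ / (1.07×10⁻⁴ × 0.890) = 44.5 m/s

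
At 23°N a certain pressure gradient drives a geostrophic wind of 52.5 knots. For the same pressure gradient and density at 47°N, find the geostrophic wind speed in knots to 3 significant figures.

With the same pressure gradient and density, V_g ∝ 1/f ∝ 1/sin φ.
V₂ = V₁ · sin φ₁ / sin φ₂ = 52.5 × sin 23° / sin 47°
V₂ = 52.5 × 0.3907/0.7314 = 28.0 knots

28.0 knots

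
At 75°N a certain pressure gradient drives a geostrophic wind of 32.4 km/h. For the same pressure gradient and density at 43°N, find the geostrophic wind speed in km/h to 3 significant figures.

With the same pressure gradient and density, V_g ∝ 1/f ∝ 1/sin φ.
V₂ = V₁ · sin φ₁ / sin φ₂ = 32.4 × sin 75° / sin 43°
V₂ = 32.4 × 0.9659/0.6820 = 45.9 km/h

45.9 km/h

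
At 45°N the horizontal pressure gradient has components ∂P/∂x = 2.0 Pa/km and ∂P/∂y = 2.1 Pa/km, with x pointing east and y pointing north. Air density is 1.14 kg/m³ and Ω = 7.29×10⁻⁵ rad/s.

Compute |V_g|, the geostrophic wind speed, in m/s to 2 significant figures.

25 m/s

Coriolis parameter at 45°N:
f = 2Ω sin φ = 2 × 7.29×10⁻⁵ × sin 45° = 1.03×10⁻⁴ s⁻¹
Component geostrophic relations (x east, y north):
u_g = −(1/(fρ)) ∂P/∂y,  v_g = (1/(fρ)) ∂P/∂x
u_g = −(2.1×10⁻³)/(1.03×10⁻⁴ × 1.14) = −17.9 m/s;  v_g = (2.0×10⁻³)/(1.03×10⁻⁴ × 1.14) = 17.0 m/s
|V_g| = √(u_g² + v_g²) = 24.7 m/s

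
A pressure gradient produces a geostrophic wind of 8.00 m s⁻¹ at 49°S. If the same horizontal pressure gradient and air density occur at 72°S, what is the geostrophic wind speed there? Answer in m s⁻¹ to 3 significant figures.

6.35 m s⁻¹

With the same pressure gradient and density, V_g ∝ 1/f ∝ 1/sin φ.
V₂ = V₁ · sin φ₁ / sin φ₂ = 8.00 × sin 49° / sin 72°
V₂ = 8.00 × 0.7547/0.9511 = 6.35 m s⁻¹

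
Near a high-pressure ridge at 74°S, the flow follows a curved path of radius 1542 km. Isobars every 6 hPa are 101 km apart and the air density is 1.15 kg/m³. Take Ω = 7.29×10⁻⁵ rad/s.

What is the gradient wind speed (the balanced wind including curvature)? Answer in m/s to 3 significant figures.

Coriolis parameter at 74°S:
f = 2Ω sin φ = 2 × 7.29×10⁻⁵ × sin 74° = 1.40×10⁻⁴ s⁻¹
Pressure gradient: |∂P/∂n| = 600 Pa / 101000 m = 5.94×10⁻³ Pa/m
Geostrophic speed: V_g = |∂P/∂n|/(fρ) = 5.94×10⁻³/(1.40×10⁻⁴ × 1.15) = 36.9 m/s
Around a high, pressure-gradient force acts outward with centrifugal, so Coriolis balances both:
fV = (1/ρ)|∂P/∂n| + V²/R  →  V² − fR·V + fR·V_g = 0
With fR = 1.40×10⁻⁴ × 1542×10³ m = 216 m/s:
V = [fR − √((fR)² − 4 fR V_g)]/2 = [216 − √(216² − 4×216×36.9)]/2 = 47.1 m/s
Supergeostrophic (V > V_g = 36.9 m/s), as expected around a high.

47.1 m/s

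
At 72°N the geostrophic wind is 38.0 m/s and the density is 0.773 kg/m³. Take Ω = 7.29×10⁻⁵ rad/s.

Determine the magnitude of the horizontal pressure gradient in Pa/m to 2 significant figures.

4.1×10⁻³ Pa/m

Coriolis parameter at 72°N:
f = 2Ω sin φ = 2 × 7.29×10⁻⁵ × sin 72° = 1.39×10⁻⁴ s⁻¹
Geostrophic balance rearranged: |∂P/∂n| = f ρ V_g
|∂P/∂n| = 1.39×10⁻⁴ × 0.773 × 38.0 = 4.07×10⁻³ Pa/m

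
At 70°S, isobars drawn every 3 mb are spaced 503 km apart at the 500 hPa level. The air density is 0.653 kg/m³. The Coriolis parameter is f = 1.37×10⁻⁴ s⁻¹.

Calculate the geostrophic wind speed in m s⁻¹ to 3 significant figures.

Pressure gradient: |∂P/∂n| = 300 Pa / 503000 m = 5.96×10⁻⁴ Pa/m
Geostrophic balance (pressure-gradient force = Coriolis force):
V_g = (1/(fρ)) |∂P/∂n| = 5.96×10⁻⁴ / (1.37×10⁻⁴ × 0.653) = 6.67 m/s

6.67 m s⁻¹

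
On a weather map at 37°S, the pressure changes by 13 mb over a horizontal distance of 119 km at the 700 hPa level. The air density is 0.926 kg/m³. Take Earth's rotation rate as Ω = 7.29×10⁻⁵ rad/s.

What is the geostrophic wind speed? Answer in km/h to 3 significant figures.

Coriolis parameter at 37°S:
f = 2Ω sin φ = 2 × 7.29×10⁻⁵ × sin 37° = 8.77×10⁻⁵ s⁻¹
Pressure gradient: |∂P/∂n| = 1300 Pa / 119000 m = 1.09×10⁻² Pa/m
Geostrophic balance (pressure-gradient force = Coriolis force):
V_g = (1/(fρ)) |∂P/∂n| = 1.09×10⁻² / (8.77×10⁻⁵ × 0.926) = 134 m/s
Converting: 134 m/s × 3.6 = 484 km/h

484 km/h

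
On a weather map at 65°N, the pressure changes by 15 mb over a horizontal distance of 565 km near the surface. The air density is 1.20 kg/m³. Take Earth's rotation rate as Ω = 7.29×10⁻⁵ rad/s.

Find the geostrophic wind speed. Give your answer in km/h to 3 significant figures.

60.3 km/h

Coriolis parameter at 65°N:
f = 2Ω sin φ = 2 × 7.29×10⁻⁵ × sin 65° = 1.32×10⁻⁴ s⁻¹
Pressure gradient: |∂P/∂n| = 1500 Pa / 565000 m = 2.65×10⁻³ Pa/m
Geostrophic balance (pressure-gradient force = Coriolis force):
V_g = (1/(fρ)) |∂P/∂n| = 2.65×10⁻³ / (1.32×10⁻⁴ × 1.20) = 16.7 m/s
Converting: 16.7 m/s × 3.6 = 60.3 km/h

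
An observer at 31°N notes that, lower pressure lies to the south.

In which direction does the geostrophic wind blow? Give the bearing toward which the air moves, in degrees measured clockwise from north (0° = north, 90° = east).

270°

The pressure-gradient force points toward the south (bearing 180°).
Geostrophic balance: in the Northern Hemisphere the Coriolis force deflects motion to the right, so the geostrophic wind blows 90° to the right of the pressure-gradient force (low pressure on the left).
Rotating 180° by 90° clockwise gives 270° — the wind blows toward the west.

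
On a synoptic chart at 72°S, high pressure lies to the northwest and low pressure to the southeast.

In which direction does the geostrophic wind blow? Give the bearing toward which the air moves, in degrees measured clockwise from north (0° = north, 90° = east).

045°

The pressure-gradient force points toward the southeast (bearing 135°).
Geostrophic balance: in the Southern Hemisphere the Coriolis force deflects motion to the left, so the geostrophic wind blows 90° to the left of the pressure-gradient force (low pressure on the right).
Rotating 135° by 90° counterclockwise gives 045° — the wind blows toward the northeast.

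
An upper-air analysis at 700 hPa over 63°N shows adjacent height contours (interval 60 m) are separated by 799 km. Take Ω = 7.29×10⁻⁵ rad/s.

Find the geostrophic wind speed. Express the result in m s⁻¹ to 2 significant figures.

Coriolis parameter at 63°N:
f = 2Ω sin φ = 2 × 7.29×10⁻⁵ × sin 63° = 1.30×10⁻⁴ s⁻¹
Height gradient: |∂Z/∂n| = 60 m / 799000 m = 7.51×10⁻⁵
On a pressure surface, geostrophic balance gives V_g = (g/f)|∂Z/∂n|:
V_g = 9.81 × 7.51×10⁻⁵ / 1.30×10⁻⁴ = 5.67 m/s

5.7 m s⁻¹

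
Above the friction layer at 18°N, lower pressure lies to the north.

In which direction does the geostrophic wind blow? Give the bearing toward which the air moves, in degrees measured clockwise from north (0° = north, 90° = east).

090°

The pressure-gradient force points toward the north (bearing 000°).
Geostrophic balance: in the Northern Hemisphere the Coriolis force deflects motion to the right, so the geostrophic wind blows 90° to the right of the pressure-gradient force (low pressure on the left).
Rotating 000° by 90° clockwise gives 090° — the wind blows toward the east.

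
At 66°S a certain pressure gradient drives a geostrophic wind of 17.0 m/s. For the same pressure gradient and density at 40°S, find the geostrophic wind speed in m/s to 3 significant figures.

With the same pressure gradient and density, V_g ∝ 1/f ∝ 1/sin φ.
V₂ = V₁ · sin φ₁ / sin φ₂ = 17.0 × sin 66° / sin 40°
V₂ = 17.0 × 0.9135/0.6428 = 24.2 m/s

24.2 m/s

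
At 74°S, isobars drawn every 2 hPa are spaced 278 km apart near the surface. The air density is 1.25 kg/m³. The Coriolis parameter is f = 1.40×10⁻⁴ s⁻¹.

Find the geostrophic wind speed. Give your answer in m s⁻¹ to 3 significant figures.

4.11 m s⁻¹

Pressure gradient: |∂P/∂n| = 200 Pa / 278000 m = 7.19×10⁻⁴ Pa/m
Geostrophic balance (pressure-gradient force = Coriolis force):
V_g = (1/(fρ)) |∂P/∂n| = 7.19×10⁻⁴ / (1.40×10⁻⁴ × 1.25) = 4.11 m/s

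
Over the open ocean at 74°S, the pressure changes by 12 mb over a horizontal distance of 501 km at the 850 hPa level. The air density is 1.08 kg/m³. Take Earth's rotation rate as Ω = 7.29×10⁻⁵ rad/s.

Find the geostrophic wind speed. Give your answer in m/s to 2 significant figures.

Coriolis parameter at 74°S:
f = 2Ω sin φ = 2 × 7.29×10⁻⁵ × sin 74° = 1.40×10⁻⁴ s⁻¹
Pressure gradient: |∂P/∂n| = 1200 Pa / 501000 m = 2.40×10⁻³ Pa/m
Geostrophic balance (pressure-gradient force = Coriolis force):
V_g = (1/(fρ)) |∂P/∂n| = 2.40×10⁻³ / (1.40×10⁻⁴ × 1.08) = 15.8 m/s

16 m/s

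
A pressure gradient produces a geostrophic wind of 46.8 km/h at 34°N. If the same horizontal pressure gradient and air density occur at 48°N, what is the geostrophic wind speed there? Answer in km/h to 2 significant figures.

With the same pressure gradient and density, V_g ∝ 1/f ∝ 1/sin φ.
V₂ = V₁ · sin φ₁ / sin φ₂ = 46.8 × sin 34° / sin 48°
V₂ = 46.8 × 0.5592/0.7431 = 35 km/h

35 km/h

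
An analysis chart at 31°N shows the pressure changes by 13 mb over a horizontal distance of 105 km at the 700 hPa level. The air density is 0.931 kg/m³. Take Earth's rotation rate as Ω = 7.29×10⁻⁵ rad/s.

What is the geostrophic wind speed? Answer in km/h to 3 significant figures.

Coriolis parameter at 31°N:
f = 2Ω sin φ = 2 × 7.29×10⁻⁵ × sin 31° = 7.51×10⁻⁵ s⁻¹
Pressure gradient: |∂P/∂n| = 1300 Pa / 105000 m = 1.24×10⁻² Pa/m
Geostrophic balance (pressure-gradient force = Coriolis force):
V_g = (1/(fρ)) |∂P/∂n| = 1.24×10⁻² / (7.51×10⁻⁵ × 0.931) = 177 m/s
Converting: 177 m/s × 3.6 = 638 km/h

638 km/h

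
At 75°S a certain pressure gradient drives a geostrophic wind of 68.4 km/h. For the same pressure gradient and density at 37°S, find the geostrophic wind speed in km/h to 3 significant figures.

With the same pressure gradient and density, V_g ∝ 1/f ∝ 1/sin φ.
V₂ = V₁ · sin φ₁ / sin φ₂ = 68.4 × sin 75° / sin 37°
V₂ = 68.4 × 0.9659/0.6018 = 110 km/h

110 km/h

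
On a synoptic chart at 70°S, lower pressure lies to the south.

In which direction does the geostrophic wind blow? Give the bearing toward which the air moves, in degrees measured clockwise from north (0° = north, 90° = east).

090°

The pressure-gradient force points toward the south (bearing 180°).
Geostrophic balance: in the Southern Hemisphere the Coriolis force deflects motion to the left, so the geostrophic wind blows 90° to the left of the pressure-gradient force (low pressure on the right).
Rotating 180° by 90° counterclockwise gives 090° — the wind blows toward the east.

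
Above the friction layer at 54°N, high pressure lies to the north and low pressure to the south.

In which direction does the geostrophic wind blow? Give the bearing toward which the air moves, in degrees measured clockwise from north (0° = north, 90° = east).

The pressure-gradient force points toward the south (bearing 180°).
Geostrophic balance: in the Northern Hemisphere the Coriolis force deflects motion to the right, so the geostrophic wind blows 90° to the right of the pressure-gradient force (low pressure on the left).
Rotating 180° by 90° clockwise gives 270° — the wind blows toward the west.

270°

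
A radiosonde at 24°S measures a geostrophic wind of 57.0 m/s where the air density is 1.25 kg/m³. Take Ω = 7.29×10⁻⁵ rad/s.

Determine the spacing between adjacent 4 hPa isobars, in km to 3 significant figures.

Coriolis parameter at 24°S:
f = 2Ω sin φ = 2 × 7.29×10⁻⁵ × sin 24° = 5.93×10⁻⁵ s⁻¹
Geostrophic balance rearranged: |∂P/∂n| = f ρ V_g
|∂P/∂n| = 5.93×10⁻⁵ × 1.25 × 57.0 = 4.23×10⁻³ Pa/m
Isobar spacing: Δn = ΔP/|∂P/∂n| = 400 Pa / 4.23×10⁻³ Pa/m = 94668 m ≈ 94.7 km

94.7 km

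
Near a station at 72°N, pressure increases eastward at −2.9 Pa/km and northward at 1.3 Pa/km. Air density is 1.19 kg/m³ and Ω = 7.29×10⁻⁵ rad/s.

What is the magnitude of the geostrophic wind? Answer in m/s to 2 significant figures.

19 m/s

Coriolis parameter at 72°N:
f = 2Ω sin φ = 2 × 7.29×10⁻⁵ × sin 72° = 1.39×10⁻⁴ s⁻¹
Component geostrophic relations (x east, y north):
u_g = −(1/(fρ)) ∂P/∂y,  v_g = (1/(fρ)) ∂P/∂x
u_g = −(1.3×10⁻³)/(1.39×10⁻⁴ × 1.19) = −7.88 m/s;  v_g = (−2.9×10⁻³)/(1.39×10⁻⁴ × 1.19) = −17.6 m/s
|V_g| = √(u_g² + v_g²) = 19.3 m/s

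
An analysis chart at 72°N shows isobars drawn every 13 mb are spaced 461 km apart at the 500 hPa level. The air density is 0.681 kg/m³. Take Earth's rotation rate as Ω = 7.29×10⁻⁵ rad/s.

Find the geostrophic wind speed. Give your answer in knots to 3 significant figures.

Coriolis parameter at 72°N:
f = 2Ω sin φ = 2 × 7.29×10⁻⁵ × sin 72° = 1.39×10⁻⁴ s⁻¹
Pressure gradient: |∂P/∂n| = 1300 Pa / 461000 m = 2.82×10⁻³ Pa/m
Geostrophic balance (pressure-gradient force = Coriolis force):
V_g = (1/(fρ)) |∂P/∂n| = 2.82×10⁻³ / (1.39×10⁻⁴ × 0.681) = 29.9 m/s
Converting: 29.9 m/s × 1.944 = 58.0 knots

58.0 knots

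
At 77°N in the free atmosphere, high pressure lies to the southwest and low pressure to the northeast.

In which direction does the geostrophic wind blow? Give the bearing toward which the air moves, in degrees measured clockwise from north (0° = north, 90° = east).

The pressure-gradient force points toward the northeast (bearing 045°).
Geostrophic balance: in the Northern Hemisphere the Coriolis force deflects motion to the right, so the geostrophic wind blows 90° to the right of the pressure-gradient force (low pressure on the left).
Rotating 045° by 90° clockwise gives 135° — the wind blows toward the southeast.

135°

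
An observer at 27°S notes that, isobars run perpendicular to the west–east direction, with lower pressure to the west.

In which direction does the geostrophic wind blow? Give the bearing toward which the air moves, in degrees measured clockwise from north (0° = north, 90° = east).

The pressure-gradient force points toward the west (bearing 270°).
Geostrophic balance: in the Southern Hemisphere the Coriolis force deflects motion to the left, so the geostrophic wind blows 90° to the left of the pressure-gradient force (low pressure on the right).
Rotating 270° by 90° counterclockwise gives 180° — the wind blows toward the south.

180°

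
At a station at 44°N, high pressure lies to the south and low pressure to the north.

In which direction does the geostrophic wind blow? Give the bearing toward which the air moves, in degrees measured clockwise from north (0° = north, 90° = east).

090°

The pressure-gradient force points toward the north (bearing 000°).
Geostrophic balance: in the Northern Hemisphere the Coriolis force deflects motion to the right, so the geostrophic wind blows 90° to the right of the pressure-gradient force (low pressure on the left).
Rotating 000° by 90° clockwise gives 090° — the wind blows toward the east.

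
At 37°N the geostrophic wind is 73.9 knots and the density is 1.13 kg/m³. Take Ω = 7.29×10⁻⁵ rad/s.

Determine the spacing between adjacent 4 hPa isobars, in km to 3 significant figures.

106 km

Coriolis parameter at 37°N:
f = 2Ω sin φ = 2 × 7.29×10⁻⁵ × sin 37° = 8.77×10⁻⁵ s⁻¹
Wind speed in SI: 73.9 knots = 38.0 m/s
Geostrophic balance rearranged: |∂P/∂n| = f ρ V_g
|∂P/∂n| = 8.77×10⁻⁵ × 1.13 × 38.0 = 3.77×10⁻³ Pa/m
Isobar spacing: Δn = ΔP/|∂P/∂n| = 400 Pa / 3.77×10⁻³ Pa/m = 106115 m ≈ 106 km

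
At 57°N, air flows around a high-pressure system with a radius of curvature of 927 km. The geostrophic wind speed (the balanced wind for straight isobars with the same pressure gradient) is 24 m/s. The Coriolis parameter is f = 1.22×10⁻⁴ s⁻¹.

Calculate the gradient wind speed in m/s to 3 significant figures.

34.6 m/s

Around a high, pressure-gradient force acts outward with centrifugal, so Coriolis balances both:
fV = (1/ρ)|∂P/∂n| + V²/R  →  V² − fR·V + fR·V_g = 0
With fR = 1.22×10⁻⁴ × 927×10³ m = 113 m/s:
V = [fR − √((fR)² − 4 fR V_g)]/2 = [113 − √(113² − 4×113×24)]/2 = 34.6 m/s
Supergeostrophic (V > V_g = 24 m/s), as expected around a high.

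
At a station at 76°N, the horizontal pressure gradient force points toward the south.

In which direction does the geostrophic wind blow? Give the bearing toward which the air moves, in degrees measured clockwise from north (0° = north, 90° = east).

270°

The pressure-gradient force points toward the south (bearing 180°).
Geostrophic balance: in the Northern Hemisphere the Coriolis force deflects motion to the right, so the geostrophic wind blows 90° to the right of the pressure-gradient force (low pressure on the left).
Rotating 180° by 90° clockwise gives 270° — the wind blows toward the west.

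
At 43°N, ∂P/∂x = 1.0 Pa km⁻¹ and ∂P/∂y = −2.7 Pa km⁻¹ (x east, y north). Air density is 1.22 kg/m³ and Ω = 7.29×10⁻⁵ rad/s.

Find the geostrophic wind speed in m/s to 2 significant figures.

Coriolis parameter at 43°N:
f = 2Ω sin φ = 2 × 7.29×10⁻⁵ × sin 43° = 9.94×10⁻⁵ s⁻¹
Component geostrophic relations (x east, y north):
u_g = −(1/(fρ)) ∂P/∂y,  v_g = (1/(fρ)) ∂P/∂x
u_g = −(−2.7×10⁻³)/(9.94×10⁻⁵ × 1.22) = 22.3 m/s;  v_g = (1.0×10⁻³)/(9.94×10⁻⁵ × 1.22) = 8.24 m/s
|V_g| = √(u_g² + v_g²) = 23.7 m/s

24 m/s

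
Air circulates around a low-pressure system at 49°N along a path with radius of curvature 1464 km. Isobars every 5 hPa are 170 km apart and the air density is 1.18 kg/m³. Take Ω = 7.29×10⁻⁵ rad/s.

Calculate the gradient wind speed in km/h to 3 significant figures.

72.5 km/h

Coriolis parameter at 49°N:
f = 2Ω sin φ = 2 × 7.29×10⁻⁵ × sin 49° = 1.10×10⁻⁴ s⁻¹
Pressure gradient: |∂P/∂n| = 500 Pa / 170000 m = 2.94×10⁻³ Pa/m
Geostrophic speed: V_g = |∂P/∂n|/(fρ) = 2.94×10⁻³/(1.10×10⁻⁴ × 1.18) = 22.7 m/s
Around a low, centrifugal force acts outward with Coriolis, so pressure-gradient force balances both:
(1/ρ)|∂P/∂n| = fV + V²/R  →  V² + fR·V − fR·V_g = 0
With fR = 1.10×10⁻⁴ × 1464×10³ m = 161 m/s:
V = [−fR + √((fR)² + 4 fR V_g)]/2 = [−161 + √(161² + 4×161×22.7)]/2 = 20.1 m/s
Subgeostrophic (V < V_g = 22.7 m/s), as expected around a low.
Converting: 20.1 m/s × 3.6 = 72.5 km/h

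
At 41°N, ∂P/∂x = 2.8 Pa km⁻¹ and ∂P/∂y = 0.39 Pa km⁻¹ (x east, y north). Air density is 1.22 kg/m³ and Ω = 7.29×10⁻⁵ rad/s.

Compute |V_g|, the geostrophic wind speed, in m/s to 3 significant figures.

24.2 m/s

Coriolis parameter at 41°N:
f = 2Ω sin φ = 2 × 7.29×10⁻⁵ × sin 41° = 9.57×10⁻⁵ s⁻¹
Component geostrophic relations (x east, y north):
u_g = −(1/(fρ)) ∂P/∂y,  v_g = (1/(fρ)) ∂P/∂x
u_g = −(0.39×10⁻³)/(9.57×10⁻⁵ × 1.22) = −3.34 m/s;  v_g = (2.8×10⁻³)/(9.57×10⁻⁵ × 1.22) = 24.0 m/s
|V_g| = √(u_g² + v_g²) = 24.2 m/s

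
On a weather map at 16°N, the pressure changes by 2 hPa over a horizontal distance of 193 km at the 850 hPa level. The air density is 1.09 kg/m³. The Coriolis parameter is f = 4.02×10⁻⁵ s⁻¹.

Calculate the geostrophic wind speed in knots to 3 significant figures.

Pressure gradient: |∂P/∂n| = 200 Pa / 193000 m = 1.04×10⁻³ Pa/m
Geostrophic balance (pressure-gradient force = Coriolis force):
V_g = (1/(fρ)) |∂P/∂n| = 1.04×10⁻³ / (4.02×10⁻⁵ × 1.09) = 23.6 m/s
Converting: 23.6 m/s × 1.944 = 46.0 knots

46.0 knots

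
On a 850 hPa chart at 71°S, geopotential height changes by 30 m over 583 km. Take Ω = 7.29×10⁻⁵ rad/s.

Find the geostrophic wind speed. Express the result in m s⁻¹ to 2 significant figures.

Coriolis parameter at 71°S:
f = 2Ω sin φ = 2 × 7.29×10⁻⁵ × sin 71° = 1.38×10⁻⁴ s⁻¹
Height gradient: |∂Z/∂n| = 30 m / 583000 m = 5.15×10⁻⁵
On a pressure surface, geostrophic balance gives V_g = (g/f)|∂Z/∂n|:
V_g = 9.81 × 5.15×10⁻⁵ / 1.38×10⁻⁴ = 3.66 m/s

3.7 m s⁻¹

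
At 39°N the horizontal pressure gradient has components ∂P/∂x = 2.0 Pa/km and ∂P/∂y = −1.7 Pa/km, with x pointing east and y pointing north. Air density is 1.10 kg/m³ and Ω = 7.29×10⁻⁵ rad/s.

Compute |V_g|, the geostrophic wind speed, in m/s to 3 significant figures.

Coriolis parameter at 39°N:
f = 2Ω sin φ = 2 × 7.29×10⁻⁵ × sin 39° = 9.18×10⁻⁵ s⁻¹
Component geostrophic relations (x east, y north):
u_g = −(1/(fρ)) ∂P/∂y,  v_g = (1/(fρ)) ∂P/∂x
u_g = −(−1.7×10⁻³)/(9.18×10⁻⁵ × 1.10) = 16.8 m/s;  v_g = (2.0×10⁻³)/(9.18×10⁻⁵ × 1.10) = 19.8 m/s
|V_g| = √(u_g² + v_g²) = 26.0 m/s

26.0 m/s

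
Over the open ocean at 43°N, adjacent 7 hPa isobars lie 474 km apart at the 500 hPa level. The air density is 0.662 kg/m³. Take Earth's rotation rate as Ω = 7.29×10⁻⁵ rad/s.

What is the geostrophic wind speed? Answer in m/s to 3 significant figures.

22.4 m/s

Coriolis parameter at 43°N:
f = 2Ω sin φ = 2 × 7.29×10⁻⁵ × sin 43° = 9.94×10⁻⁵ s⁻¹
Pressure gradient: |∂P/∂n| = 700 Pa / 474000 m = 1.48×10⁻³ Pa/m
Geostrophic balance (pressure-gradient force = Coriolis force):
V_g = (1/(fρ)) |∂P/∂n| = 1.48×10⁻³ / (9.94×10⁻⁵ × 0.662) = 22.4 m/s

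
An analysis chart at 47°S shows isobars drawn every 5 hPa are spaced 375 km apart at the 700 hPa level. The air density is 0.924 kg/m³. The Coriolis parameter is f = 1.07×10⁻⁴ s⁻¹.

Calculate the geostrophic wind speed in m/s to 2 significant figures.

13 m/s

Pressure gradient: |∂P/∂n| = 500 Pa / 375000 m = 1.33×10⁻³ Pa/m
Geostrophic balance (pressure-gradient force = Coriolis force):
V_g = (1/(fρ)) |∂P/∂n| = 1.33×10⁻³ / (1.07×10⁻⁴ × 0.924) = 13.5 m/s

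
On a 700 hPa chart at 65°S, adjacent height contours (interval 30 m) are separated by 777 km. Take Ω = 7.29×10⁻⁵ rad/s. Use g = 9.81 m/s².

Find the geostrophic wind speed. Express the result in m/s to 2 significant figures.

Coriolis parameter at 65°S:
f = 2Ω sin φ = 2 × 7.29×10⁻⁵ × sin 65° = 1.32×10⁻⁴ s⁻¹
Height gradient: |∂Z/∂n| = 30 m / 777000 m = 3.86×10⁻⁵
On a pressure surface, geostrophic balance gives V_g = (g/f)|∂Z/∂n|:
V_g = 9.81 × 3.86×10⁻⁵ / 1.32×10⁻⁴ = 2.87 m/s

2.9 m/s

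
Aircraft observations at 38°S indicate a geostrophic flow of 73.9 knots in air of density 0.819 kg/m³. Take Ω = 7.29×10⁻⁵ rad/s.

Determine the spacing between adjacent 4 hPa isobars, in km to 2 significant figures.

140 km

Coriolis parameter at 38°S:
f = 2Ω sin φ = 2 × 7.29×10⁻⁵ × sin 38° = 8.98×10⁻⁵ s⁻¹
Wind speed in SI: 73.9 knots = 38.0 m/s
Geostrophic balance rearranged: |∂P/∂n| = f ρ V_g
|∂P/∂n| = 8.98×10⁻⁵ × 0.819 × 38.0 = 2.79×10⁻³ Pa/m
Isobar spacing: Δn = ΔP/|∂P/∂n| = 400 Pa / 2.79×10⁻³ Pa/m = 143118 m ≈ 140 km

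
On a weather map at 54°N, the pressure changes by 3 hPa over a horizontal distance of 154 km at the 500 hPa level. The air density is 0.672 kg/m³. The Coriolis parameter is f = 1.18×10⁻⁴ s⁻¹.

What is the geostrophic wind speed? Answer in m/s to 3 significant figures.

24.6 m/s

Pressure gradient: |∂P/∂n| = 300 Pa / 154000 m = 1.95×10⁻³ Pa/m
Geostrophic balance (pressure-gradient force = Coriolis force):
V_g = (1/(fρ)) |∂P/∂n| = 1.95×10⁻³ / (1.18×10⁻⁴ × 0.672) = 24.6 m/s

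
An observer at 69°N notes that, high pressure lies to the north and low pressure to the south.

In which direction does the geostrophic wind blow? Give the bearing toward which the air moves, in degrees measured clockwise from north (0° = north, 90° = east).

The pressure-gradient force points toward the south (bearing 180°).
Geostrophic balance: in the Northern Hemisphere the Coriolis force deflects motion to the right, so the geostrophic wind blows 90° to the right of the pressure-gradient force (low pressure on the left).
Rotating 180° by 90° clockwise gives 270° — the wind blows toward the west.

270°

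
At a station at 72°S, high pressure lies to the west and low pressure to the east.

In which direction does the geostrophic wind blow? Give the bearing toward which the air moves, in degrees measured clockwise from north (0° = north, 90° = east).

The pressure-gradient force points toward the east (bearing 090°).
Geostrophic balance: in the Southern Hemisphere the Coriolis force deflects motion to the left, so the geostrophic wind blows 90° to the left of the pressure-gradient force (low pressure on the right).
Rotating 090° by 90° counterclockwise gives 000° — the wind blows toward the north.

000°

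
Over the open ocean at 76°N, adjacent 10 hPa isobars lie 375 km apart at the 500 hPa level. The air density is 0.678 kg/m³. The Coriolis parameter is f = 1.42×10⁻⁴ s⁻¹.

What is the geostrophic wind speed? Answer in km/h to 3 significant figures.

Pressure gradient: |∂P/∂n| = 1000 Pa / 375000 m = 2.67×10⁻³ Pa/m
Geostrophic balance (pressure-gradient force = Coriolis force):
V_g = (1/(fρ)) |∂P/∂n| = 2.67×10⁻³ / (1.42×10⁻⁴ × 0.678) = 27.7 m/s
Converting: 27.7 m/s × 3.6 = 99.7 km/h

99.7 km/h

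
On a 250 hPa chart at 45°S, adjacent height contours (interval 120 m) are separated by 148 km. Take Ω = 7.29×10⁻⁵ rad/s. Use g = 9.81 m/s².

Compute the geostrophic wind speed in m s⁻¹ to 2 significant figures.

77 m s⁻¹

Coriolis parameter at 45°S:
f = 2Ω sin φ = 2 × 7.29×10⁻⁵ × sin 45° = 1.03×10⁻⁴ s⁻¹
Height gradient: |∂Z/∂n| = 120 m / 148000 m = 8.11×10⁻⁴
On a pressure surface, geostrophic balance gives V_g = (g/f)|∂Z/∂n|:
V_g = 9.81 × 8.11×10⁻⁴ / 1.03×10⁻⁴ = 77.2 m/s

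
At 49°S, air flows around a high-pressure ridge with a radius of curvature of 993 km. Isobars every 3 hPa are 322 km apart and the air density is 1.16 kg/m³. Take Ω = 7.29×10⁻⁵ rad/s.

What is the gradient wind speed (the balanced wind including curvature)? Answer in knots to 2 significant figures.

15 knots

Coriolis parameter at 49°S:
f = 2Ω sin φ = 2 × 7.29×10⁻⁵ × sin 49° = 1.10×10⁻⁴ s⁻¹
Pressure gradient: |∂P/∂n| = 300 Pa / 322000 m = 9.32×10⁻⁴ Pa/m
Geostrophic speed: V_g = |∂P/∂n|/(fρ) = 9.32×10⁻⁴/(1.10×10⁻⁴ × 1.16) = 7.30 m/s
Around a high, pressure-gradient force acts outward with centrifugal, so Coriolis balances both:
fV = (1/ρ)|∂P/∂n| + V²/R  →  V² − fR·V + fR·V_g = 0
With fR = 1.10×10⁻⁴ × 993×10³ m = 109 m/s:
V = [fR − √((fR)² − 4 fR V_g)]/2 = [109 − √(109² − 4×109×7.3)]/2 = 7.87 m/s
Supergeostrophic (V > V_g = 7.3 m/s), as expected around a high.
Converting: 7.87 m/s × 1.944 = 15 knots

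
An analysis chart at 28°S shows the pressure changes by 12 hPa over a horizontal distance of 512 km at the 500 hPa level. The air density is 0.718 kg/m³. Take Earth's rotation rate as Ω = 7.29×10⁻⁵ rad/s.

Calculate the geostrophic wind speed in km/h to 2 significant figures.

Coriolis parameter at 28°S:
f = 2Ω sin φ = 2 × 7.29×10⁻⁵ × sin 28° = 6.84×10⁻⁵ s⁻¹
Pressure gradient: |∂P/∂n| = 1200 Pa / 512000 m = 2.34×10⁻³ Pa/m
Geostrophic balance (pressure-gradient force = Coriolis force):
V_g = (1/(fρ)) |∂P/∂n| = 2.34×10⁻³ / (6.84×10⁻⁵ × 0.718) = 47.7 m/s
Converting: 47.7 m/s × 3.6 = 170 km/h

170 km/h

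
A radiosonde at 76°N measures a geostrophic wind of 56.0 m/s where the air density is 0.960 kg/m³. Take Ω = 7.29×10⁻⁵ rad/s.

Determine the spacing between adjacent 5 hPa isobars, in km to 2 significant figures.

Coriolis parameter at 76°N:
f = 2Ω sin φ = 2 × 7.29×10⁻⁵ × sin 76° = 1.41×10⁻⁴ s⁻¹
Geostrophic balance rearranged: |∂P/∂n| = f ρ V_g
|∂P/∂n| = 1.41×10⁻⁴ × 0.960 × 56.0 = 7.61×10⁻³ Pa/m
Isobar spacing: Δn = ΔP/|∂P/∂n| = 500 Pa / 7.61×10⁻³ Pa/m = 65743 m ≈ 66 km

66 km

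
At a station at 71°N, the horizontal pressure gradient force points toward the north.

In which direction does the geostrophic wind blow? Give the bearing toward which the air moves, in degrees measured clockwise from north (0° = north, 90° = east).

The pressure-gradient force points toward the north (bearing 000°).
Geostrophic balance: in the Northern Hemisphere the Coriolis force deflects motion to the right, so the geostrophic wind blows 90° to the right of the pressure-gradient force (low pressure on the left).
Rotating 000° by 90° clockwise gives 090° — the wind blows toward the east.

090°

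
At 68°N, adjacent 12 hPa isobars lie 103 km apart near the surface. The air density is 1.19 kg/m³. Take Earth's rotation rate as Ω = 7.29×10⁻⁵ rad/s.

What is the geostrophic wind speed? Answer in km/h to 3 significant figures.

Coriolis parameter at 68°N:
f = 2Ω sin φ = 2 × 7.29×10⁻⁵ × sin 68° = 1.35×10⁻⁴ s⁻¹
Pressure gradient: |∂P/∂n| = 1200 Pa / 103000 m = 1.17×10⁻² Pa/m
Geostrophic balance (pressure-gradient force = Coriolis force):
V_g = (1/(fρ)) |∂P/∂n| = 1.17×10⁻² / (1.35×10⁻⁴ × 1.19) = 72.4 m/s
Converting: 72.4 m/s × 3.6 = 261 km/h

261 km/h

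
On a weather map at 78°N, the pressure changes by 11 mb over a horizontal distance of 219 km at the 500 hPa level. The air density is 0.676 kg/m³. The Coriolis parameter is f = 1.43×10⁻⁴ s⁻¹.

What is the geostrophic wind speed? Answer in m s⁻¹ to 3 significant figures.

Pressure gradient: |∂P/∂n| = 1100 Pa / 219000 m = 5.02×10⁻³ Pa/m
Geostrophic balance (pressure-gradient force = Coriolis force):
V_g = (1/(fρ)) |∂P/∂n| = 5.02×10⁻³ / (1.43×10⁻⁴ × 0.676) = 52.0 m/s

52.0 m s⁻¹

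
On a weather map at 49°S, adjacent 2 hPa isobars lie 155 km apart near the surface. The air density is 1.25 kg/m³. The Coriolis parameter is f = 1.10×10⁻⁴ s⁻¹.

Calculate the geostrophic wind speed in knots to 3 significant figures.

18.2 knots

Pressure gradient: |∂P/∂n| = 200 Pa / 155000 m = 1.29×10⁻³ Pa/m
Geostrophic balance (pressure-gradient force = Coriolis force):
V_g = (1/(fρ)) |∂P/∂n| = 1.29×10⁻³ / (1.10×10⁻⁴ × 1.25) = 9.38 m/s
Converting: 9.38 m/s × 1.944 = 18.2 knots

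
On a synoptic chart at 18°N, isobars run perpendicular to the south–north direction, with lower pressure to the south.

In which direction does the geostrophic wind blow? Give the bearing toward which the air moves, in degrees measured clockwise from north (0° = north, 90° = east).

The pressure-gradient force points toward the south (bearing 180°).
Geostrophic balance: in the Northern Hemisphere the Coriolis force deflects motion to the right, so the geostrophic wind blows 90° to the right of the pressure-gradient force (low pressure on the left).
Rotating 180° by 90° clockwise gives 270° — the wind blows toward the west.

270°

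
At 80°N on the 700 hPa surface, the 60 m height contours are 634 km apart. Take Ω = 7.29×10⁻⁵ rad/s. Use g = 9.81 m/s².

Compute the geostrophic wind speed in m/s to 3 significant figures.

Coriolis parameter at 80°N:
f = 2Ω sin φ = 2 × 7.29×10⁻⁵ × sin 80° = 1.44×10⁻⁴ s⁻¹
Height gradient: |∂Z/∂n| = 60 m / 634000 m = 9.46×10⁻⁵
On a pressure surface, geostrophic balance gives V_g = (g/f)|∂Z/∂n|:
V_g = 9.81 × 9.46×10⁻⁵ / 1.44×10⁻⁴ = 6.47 m/s

6.47 m/s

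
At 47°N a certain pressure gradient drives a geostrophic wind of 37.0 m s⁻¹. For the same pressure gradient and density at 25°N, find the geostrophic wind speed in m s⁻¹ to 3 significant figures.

With the same pressure gradient and density, V_g ∝ 1/f ∝ 1/sin φ.
V₂ = V₁ · sin φ₁ / sin φ₂ = 37.0 × sin 47° / sin 25°
V₂ = 37.0 × 0.7314/0.4226 = 64.0 m s⁻¹

64.0 m s⁻¹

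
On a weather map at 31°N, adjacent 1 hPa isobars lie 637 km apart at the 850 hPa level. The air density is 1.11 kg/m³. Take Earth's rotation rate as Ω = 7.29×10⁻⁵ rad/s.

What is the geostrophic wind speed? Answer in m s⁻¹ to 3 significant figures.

Coriolis parameter at 31°N:
f = 2Ω sin φ = 2 × 7.29×10⁻⁵ × sin 31° = 7.51×10⁻⁵ s⁻¹
Pressure gradient: |∂P/∂n| = 100 Pa / 637000 m = 1.57×10⁻⁴ Pa/m
Geostrophic balance (pressure-gradient force = Coriolis force):
V_g = (1/(fρ)) |∂P/∂n| = 1.57×10⁻⁴ / (7.51×10⁻⁵ × 1.11) = 1.88 m/s

1.88 m s⁻¹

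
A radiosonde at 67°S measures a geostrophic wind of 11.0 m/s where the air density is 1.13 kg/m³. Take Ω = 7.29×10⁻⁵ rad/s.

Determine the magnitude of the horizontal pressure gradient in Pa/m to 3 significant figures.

Coriolis parameter at 67°S:
f = 2Ω sin φ = 2 × 7.29×10⁻⁵ × sin 67° = 1.34×10⁻⁴ s⁻¹
Geostrophic balance rearranged: |∂P/∂n| = f ρ V_g
|∂P/∂n| = 1.34×10⁻⁴ × 1.13 × 11.0 = 1.67×10⁻³ Pa/m

1.67×10⁻³ Pa/m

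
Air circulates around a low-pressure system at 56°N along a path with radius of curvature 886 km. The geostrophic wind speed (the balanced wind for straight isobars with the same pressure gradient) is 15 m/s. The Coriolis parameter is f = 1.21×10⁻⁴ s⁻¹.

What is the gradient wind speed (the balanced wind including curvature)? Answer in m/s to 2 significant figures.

Around a low, centrifugal force acts outward with Coriolis, so pressure-gradient force balances both:
(1/ρ)|∂P/∂n| = fV + V²/R  →  V² + fR·V − fR·V_g = 0
With fR = 1.21×10⁻⁴ × 886×10³ m = 107 m/s:
V = [−fR + √((fR)² + 4 fR V_g)]/2 = [−107 + √(107² + 4×107×15)]/2 = 13.3 m/s
Subgeostrophic (V < V_g = 15 m/s), as expected around a low.

13 m/s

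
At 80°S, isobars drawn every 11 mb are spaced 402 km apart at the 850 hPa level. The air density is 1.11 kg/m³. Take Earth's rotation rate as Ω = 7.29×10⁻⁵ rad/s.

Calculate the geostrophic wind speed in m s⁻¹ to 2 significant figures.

Coriolis parameter at 80°S:
f = 2Ω sin φ = 2 × 7.29×10⁻⁵ × sin 80° = 1.44×10⁻⁴ s⁻¹
Pressure gradient: |∂P/∂n| = 1100 Pa / 402000 m = 2.74×10⁻³ Pa/m
Geostrophic balance (pressure-gradient force = Coriolis force):
V_g = (1/(fρ)) |∂P/∂n| = 2.74×10⁻³ / (1.44×10⁻⁴ × 1.11) = 17.2 m/s

17 m s⁻¹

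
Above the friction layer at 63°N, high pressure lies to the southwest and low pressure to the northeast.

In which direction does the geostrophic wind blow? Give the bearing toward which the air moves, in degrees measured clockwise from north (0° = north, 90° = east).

135°

The pressure-gradient force points toward the northeast (bearing 045°).
Geostrophic balance: in the Northern Hemisphere the Coriolis force deflects motion to the right, so the geostrophic wind blows 90° to the right of the pressure-gradient force (low pressure on the left).
Rotating 045° by 90° clockwise gives 135° — the wind blows toward the southeast.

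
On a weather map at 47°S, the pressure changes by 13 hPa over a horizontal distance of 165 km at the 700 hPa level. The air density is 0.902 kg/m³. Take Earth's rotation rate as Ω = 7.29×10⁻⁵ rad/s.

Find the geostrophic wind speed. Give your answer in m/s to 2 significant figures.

Coriolis parameter at 47°S:
f = 2Ω sin φ = 2 × 7.29×10⁻⁵ × sin 47° = 1.07×10⁻⁴ s⁻¹
Pressure gradient: |∂P/∂n| = 1300 Pa / 165000 m = 7.88×10⁻³ Pa/m
Geostrophic balance (pressure-gradient force = Coriolis force):
V_g = (1/(fρ)) |∂P/∂n| = 7.88×10⁻³ / (1.07×10⁻⁴ × 0.902) = 81.9 m/s

82 m/s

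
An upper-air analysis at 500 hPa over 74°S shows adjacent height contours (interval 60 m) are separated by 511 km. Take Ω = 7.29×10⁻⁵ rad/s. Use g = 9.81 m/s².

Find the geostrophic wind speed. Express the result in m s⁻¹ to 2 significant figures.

Coriolis parameter at 74°S:
f = 2Ω sin φ = 2 × 7.29×10⁻⁵ × sin 74° = 1.40×10⁻⁴ s⁻¹
Height gradient: |∂Z/∂n| = 60 m / 511000 m = 1.17×10⁻⁴
On a pressure surface, geostrophic balance gives V_g = (g/f)|∂Z/∂n|:
V_g = 9.81 × 1.17×10⁻⁴ / 1.40×10⁻⁴ = 8.22 m/s

8.2 m s⁻¹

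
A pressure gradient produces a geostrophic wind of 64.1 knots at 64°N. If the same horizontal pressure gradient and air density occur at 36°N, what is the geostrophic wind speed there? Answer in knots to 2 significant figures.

With the same pressure gradient and density, V_g ∝ 1/f ∝ 1/sin φ.
V₂ = V₁ · sin φ₁ / sin φ₂ = 64.1 × sin 64° / sin 36°
V₂ = 64.1 × 0.8988/0.5878 = 98 knots

98 knots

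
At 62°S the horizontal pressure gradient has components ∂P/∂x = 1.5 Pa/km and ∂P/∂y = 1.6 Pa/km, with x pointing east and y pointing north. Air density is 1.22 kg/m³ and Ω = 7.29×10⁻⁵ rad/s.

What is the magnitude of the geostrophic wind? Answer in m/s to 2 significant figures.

14 m/s

Coriolis parameter at 62°S:
f = 2Ω sin φ = 2 × 7.29×10⁻⁵ × sin 62° = 1.29×10⁻⁴ s⁻¹
In the Southern Hemisphere f is negative: f = −1.29×10⁻⁴ s⁻¹.
Component geostrophic relations (x east, y north):
u_g = −(1/(fρ)) ∂P/∂y,  v_g = (1/(fρ)) ∂P/∂x
u_g = −(1.6×10⁻³)/(−1.29×10⁻⁴ × 1.22) = 10.2 m/s;  v_g = (1.5×10⁻³)/(−1.29×10⁻⁴ × 1.22) = −9.55 m/s
|V_g| = √(u_g² + v_g²) = 14.0 m/s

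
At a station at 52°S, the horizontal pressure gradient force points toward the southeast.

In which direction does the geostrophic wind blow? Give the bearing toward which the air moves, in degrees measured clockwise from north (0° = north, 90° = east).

The pressure-gradient force points toward the southeast (bearing 135°).
Geostrophic balance: in the Southern Hemisphere the Coriolis force deflects motion to the left, so the geostrophic wind blows 90° to the left of the pressure-gradient force (low pressure on the right).
Rotating 135° by 90° counterclockwise gives 045° — the wind blows toward the northeast.

045°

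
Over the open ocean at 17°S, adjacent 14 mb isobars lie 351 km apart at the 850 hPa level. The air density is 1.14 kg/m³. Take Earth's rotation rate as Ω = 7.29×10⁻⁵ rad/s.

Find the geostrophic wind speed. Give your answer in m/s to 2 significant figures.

Coriolis parameter at 17°S:
f = 2Ω sin φ = 2 × 7.29×10⁻⁵ × sin 17° = 4.26×10⁻⁵ s⁻¹
Pressure gradient: |∂P/∂n| = 1400 Pa / 351000 m = 3.99×10⁻³ Pa/m
Geostrophic balance (pressure-gradient force = Coriolis force):
V_g = (1/(fρ)) |∂P/∂n| = 3.99×10⁻³ / (4.26×10⁻⁵ × 1.14) = 82.1 m/s

82 m/s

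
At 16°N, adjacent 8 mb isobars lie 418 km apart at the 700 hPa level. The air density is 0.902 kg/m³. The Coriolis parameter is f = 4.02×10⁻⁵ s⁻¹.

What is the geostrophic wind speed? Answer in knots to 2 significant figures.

100 knots

Pressure gradient: |∂P/∂n| = 800 Pa / 418000 m = 1.91×10⁻³ Pa/m
Geostrophic balance (pressure-gradient force = Coriolis force):
V_g = (1/(fρ)) |∂P/∂n| = 1.91×10⁻³ / (4.02×10⁻⁵ × 0.902) = 52.8 m/s
Converting: 52.8 m/s × 1.944 = 100 knots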